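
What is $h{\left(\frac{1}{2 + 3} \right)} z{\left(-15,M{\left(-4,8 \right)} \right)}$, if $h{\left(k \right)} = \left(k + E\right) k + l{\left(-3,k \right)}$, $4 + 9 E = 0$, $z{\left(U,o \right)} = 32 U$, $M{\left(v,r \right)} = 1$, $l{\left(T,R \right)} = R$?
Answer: $- \frac{1088}{15} \approx -72.533$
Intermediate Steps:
$E = - \frac{4}{9}$ ($E = - \frac{4}{9} + \frac{1}{9} \cdot 0 = - \frac{4}{9} + 0 = - \frac{4}{9} \approx -0.44444$)
$h{\left(k \right)} = k + k \left(- \frac{4}{9} + k\right)$ ($h{\left(k \right)} = \left(k - \frac{4}{9}\right) k + k = \left(- \frac{4}{9} + k\right) k + k = k \left(- \frac{4}{9} + k\right) + k = k + k \left(- \frac{4}{9} + k\right)$)
$h{\left(\frac{1}{2 + 3} \right)} z{\left(-15,M{\left(-4,8 \right)} \right)} = \frac{5 + \frac{9}{2 + 3}}{9 \left(2 + 3\right)} 32 \left(-15\right) = \frac{5 + \frac{9}{5}}{9 \cdot 5} \left(-480\right) = \frac{1}{9} \cdot \frac{1}{5} \left(5 + 9 \cdot \frac{1}{5}\right) \left(-480\right) = \frac{1}{9} \cdot \frac{1}{5} \left(5 + \frac{9}{5}\right) \left(-480\right) = \frac{1}{9} \cdot \frac{1}{5} \cdot \frac{34}{5} \left(-480\right) = \frac{34}{225} \left(-480\right) = - \frac{1088}{15}$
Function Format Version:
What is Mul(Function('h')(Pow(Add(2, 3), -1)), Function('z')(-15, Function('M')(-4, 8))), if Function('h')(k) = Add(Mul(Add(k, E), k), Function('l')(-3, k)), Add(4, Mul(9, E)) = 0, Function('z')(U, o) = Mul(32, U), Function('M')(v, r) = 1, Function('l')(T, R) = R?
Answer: Rational(-1088, 15) ≈ -72.533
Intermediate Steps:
E = Rational(-4, 9) (E = Add(Rational(-4, 9), Mul(Rational(1, 9), 0)) = Add(Rational(-4, 9), 0) = Rational(-4, 9) ≈ -0.44444)
Function('h')(k) = Add(k, Mul(k, Add(Rational(-4, 9), k))) (Function('h')(k) = Add(Mul(Add(k, Rational(-4, 9)), k), k) = Add(Mul(Add(Rational(-4, 9), k), k), k) = Add(Mul(k, Add(Rational(-4, 9), k)), k) = Add(k, Mul(k, Add(Rational(-4, 9), k))))
Mul(Function('h')(Pow(Add(2, 3), -1)), Function('z')(-15, Function('M')(-4, 8))) = Mul(Mul(Rational(1, 9), Pow(Add(2, 3), -1), Add(5, Mul(9, Pow(Add(2, 3), -1)))), Mul(32, -15)) = Mul(Mul(Rational(1, 9), Pow(5, -1), Add(5, Mul(9, Pow(5, -1)))), -480) = Mul(Mul(Rational(1, 9), Rational(1, 5), Add(5, Mul(9, Rational(1, 5)))), -480) = Mul(Mul(Rational(1, 9), Rational(1, 5), Add(5, Rational(9, 5))), -480) = Mul(Mul(Rational(1, 9), Rational(1, 5), Rational(34, 5)), -480) = Mul(Rational(34, 225), -480) = Rational(-1088, 15)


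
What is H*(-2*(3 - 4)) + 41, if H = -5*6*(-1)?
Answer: 101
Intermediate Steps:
H = 30 (H = -30*(-1) = 30)
H*(-2*(3 - 4)) + 41 = 30*(-2*(3 - 4)) + 41 = 30*(-2*(-1)) + 41 = 30*2 + 41 = 60 + 41 = 101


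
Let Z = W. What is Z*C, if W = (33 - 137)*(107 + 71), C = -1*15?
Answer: 277680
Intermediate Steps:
C = -15
W = -18512 (W = -104*178 = -18512)
Z = -18512
Z*C = -18512*(-15) = 277680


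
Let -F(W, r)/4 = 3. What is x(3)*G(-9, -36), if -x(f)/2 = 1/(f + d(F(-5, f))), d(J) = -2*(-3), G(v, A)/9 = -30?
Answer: 60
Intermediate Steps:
G(v, A) = -270 (G(v, A) = 9*(-30) = -270)
F(W, r) = -12 (F(W, r) = -4*3 = -12)
d(J) = 6
x(f) = -2/(6 + f) (x(f) = -2/(f + 6) = -2/(6 + f))
x(3)*G(-9, -36) = -2/(6 + 3)*(-270) = -2/9*(-270) = 60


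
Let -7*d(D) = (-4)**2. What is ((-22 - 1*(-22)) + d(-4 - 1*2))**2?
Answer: 256/49 ≈ 5.2245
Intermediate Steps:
d(D) = -16/7 (d(D) = -1/7*(-4)**2 = -1/7*16 = -16/7)
((-22 - 1*(-22)) + d(-4 - 1*2))**2 = ((-22 - 1*(-22)) - 16/7)**2 = ((-22 + 22) - 16/7)**2 = (0 - 16/7)**2 = (-16/7)**2 = 256/49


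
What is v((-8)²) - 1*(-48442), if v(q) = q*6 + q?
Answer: 48890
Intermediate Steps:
v(q) = 7*q (v(q) = 6*q + q = 7*q)
v((-8)²) - 1*(-48442) = 7*(-8)² - 1*(-48442) = 7*64 + 48442 = 448 + 48442 = 48890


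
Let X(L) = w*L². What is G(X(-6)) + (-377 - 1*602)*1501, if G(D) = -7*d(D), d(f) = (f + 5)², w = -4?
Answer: -1604726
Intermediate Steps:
X(L) = -4*L²
d(f) = (5 + f)²
G(D) = -7*(5 + D)²
G(X(-6)) + (-377 - 1*602)*1501 = -7*(5 - 4*(-6)²)² + (-377 - 1*602)*1501 = -7*(5 - 4*36)² + (-377 - 602)*1501 = -7*(5 - 144)² - 979*1501 = -7*(-139)² - 1469479 = -7*19321 - 1469479 = -135247 - 1469479 = -1604726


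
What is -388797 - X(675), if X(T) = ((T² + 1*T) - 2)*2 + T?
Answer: -1302068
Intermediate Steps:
X(T) = -4 + 2*T² + 3*T (X(T) = ((T² + T) - 2)*2 + T = ((T + T²) - 2)*2 + T = (-2 + T + T²)*2 + T = (-4 + 2*T + 2*T²) + T = -4 + 2*T² + 3*T)
-388797 - X(675) = -388797 - (-4 + 2*675² + 3*675) = -388797 - (-4 + 2*455625 + 2025) = -388797 - (-4 + 911250 + 2025) = -388797 - 1*913271 = -388797 - 913271 = -1302068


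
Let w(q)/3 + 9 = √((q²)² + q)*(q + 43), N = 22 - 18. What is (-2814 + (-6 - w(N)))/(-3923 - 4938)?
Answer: 2793/8861 + 282*√65/8861 ≈ 0.57178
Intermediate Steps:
N = 4
w(q) = -27 + 3*√(q + q⁴)*(43 + q) (w(q) = -27 + 3*(√((q²)² + q)*(q + 43)) = -27 + 3*(√(q⁴ + q)*(43 + q)) = -27 + 3*(√(q + q⁴)*(43 + q)) = -27 + 3*√(q + q⁴)*(43 + q))
(-2814 + (-6 - w(N)))/(-3923 - 4938) = (-2814 + (-6 - (-27 + 129*√(4 + 4⁴) + 3*4*√(4 + 4⁴))))/(-3923 - 4938) = (-2814 + (-6 - (-27 + 129*√(4 + 256) + 3*4*√(4 + 256))))/(-8861) = (-2814 + (-6 - (-27 + 129*√260 + 3*4*√260)))*(-1/8861) = (-2814 + (-6 - (-27 + 129*(2*√65) + 3*4*(2*√65))))*(-1/8861) = (-2814 + (-6 - (-27 + 258*√65 + 24*√65)))*(-1/8861) = (-2814 + (-6 - (-27 + 282*√65)))*(-1/8861) = (-2814 + (-6 + (27 - 282*√65)))*(-1/8861) = (-2814 + (21 - 282*√65))*(-1/8861) = (-2793 - 282*√65)*(-1/8861) = 2793/8861 + 282*√65/8861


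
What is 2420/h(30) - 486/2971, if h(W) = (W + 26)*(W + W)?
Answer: 277843/499128 ≈ 0.55666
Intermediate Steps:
h(W) = 2*W*(26 + W) (h(W) = (26 + W)*(2*W) = 2*W*(26 + W))
2420/h(30) - 486/2971 = 2420/((2*30*(26 + 30))) - 486/2971 = 2420/((2*30*56)) - 486*1/2971 = 2420/3360 - 486/2971 = 2420*(1/3360) - 486/2971 = 121/168 - 486/2971 = 277843/499128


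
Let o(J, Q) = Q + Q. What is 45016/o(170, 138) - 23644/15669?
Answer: 58235830/360387 ≈ 161.59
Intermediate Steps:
o(J, Q) = 2*Q
45016/o(170, 138) - 23644/15669 = 45016/((2*138)) - 23644/15669 = 45016/276 - 23644*1/15669 = 45016*(1/276) - 23644/15669 = 11254/69 - 23644/15669 = 58235830/360387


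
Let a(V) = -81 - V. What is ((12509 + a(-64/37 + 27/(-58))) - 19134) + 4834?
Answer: -4012601/2146 ≈ -1869.8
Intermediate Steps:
((12509 + a(-64/37 + 27/(-58))) - 19134) + 4834 = ((12509 + (-81 - (-64/37 + 27/(-58)))) - 19134) + 4834 = ((12509 + (-81 - (-64*1/37 + 27*(-1/58)))) - 19134) + 4834 = ((12509 + (-81 - (-64/37 - 27/58))) - 19134) + 4834 = ((12509 + (-81 - 1*(-4711/2146))) - 19134) + 4834 = ((12509 + (-81 + 4711/2146)) - 19134) + 4834 = ((12509 - 169115/2146) - 19134) + 4834 = (26675199/2146 - 19134) + 4834 = -14386365/2146 + 4834 = -4012601/2146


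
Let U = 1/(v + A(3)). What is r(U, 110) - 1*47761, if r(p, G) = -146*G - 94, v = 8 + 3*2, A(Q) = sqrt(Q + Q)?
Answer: -63915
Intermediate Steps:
A(Q) = sqrt(2)*sqrt(Q) (A(Q) = sqrt(2*Q) = sqrt(2)*sqrt(Q))
v = 14 (v = 8 + 6 = 14)
U = 1/(14 + sqrt(6)) (U = 1/(14 + sqrt(2)*sqrt(3)) = 1/(14 + sqrt(6)) ≈ 0.060792)
r(p, G) = -94 - 146*G
r(U, 110) - 1*47761 = (-94 - 146*110) - 1*47761 = (-94 - 16060) - 47761 = -16154 - 47761 = -63915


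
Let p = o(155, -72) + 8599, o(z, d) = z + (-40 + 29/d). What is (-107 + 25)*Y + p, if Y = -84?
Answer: 1123315/72 ≈ 15602.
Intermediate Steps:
o(z, d) = -40 + z + 29/d
p = 627379/72 (p = (-40 + 155 + 29/(-72)) + 8599 = (-40 + 155 + 29*(-1/72)) + 8599 = (-40 + 155 - 29/72) + 8599 = 8251/72 + 8599 = 627379/72 ≈ 8713.6)
(-107 + 25)*Y + p = (-107 + 25)*(-84) + 627379/72 = -82*(-84) + 627379/72 = 6888 + 627379/72 = 1123315/72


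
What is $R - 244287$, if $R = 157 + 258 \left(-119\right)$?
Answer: $-274832$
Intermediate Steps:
$R = -30545$ ($R = 157 - 30702 = -30545$)
$R - 244287 = -30545 - 244287 = -274832$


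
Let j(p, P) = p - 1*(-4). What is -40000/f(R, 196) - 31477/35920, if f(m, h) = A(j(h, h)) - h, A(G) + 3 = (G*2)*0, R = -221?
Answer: 1430536077/7148080 ≈ 200.13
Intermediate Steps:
j(p, P) = 4 + p (j(p, P) = p + 4 = 4 + p)
A(G) = -3 (A(G) = -3 + (G*2)*0 = -3 + (2*G)*0 = -3 + 0 = -3)
f(m, h) = -3 - h
-40000/f(R, 196) - 31477/35920 = -40000/(-3 - 1*196) - 31477/35920 = -40000/(-3 - 196) - 31477*1/35920 = -40000/(-199) - 31477/35920 = -40000*(-1/199) - 31477/35920 = 40000/199 - 31477/35920 = 1430536077/7148080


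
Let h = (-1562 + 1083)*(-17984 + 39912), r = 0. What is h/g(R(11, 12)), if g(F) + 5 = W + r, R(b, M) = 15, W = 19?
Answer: -5251756/7 ≈ -7.5025e+5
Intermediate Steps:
h = -10503512 (h = -479*21928 = -10503512)
g(F) = 14 (g(F) = -5 + (19 + 0) = -5 + 19 = 14)
h/g(R(11, 12)) = -10503512/14 = -10503512*1/14 = -5251756/7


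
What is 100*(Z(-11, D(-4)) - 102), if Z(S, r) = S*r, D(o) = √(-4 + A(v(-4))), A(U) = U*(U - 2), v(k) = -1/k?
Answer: -10200 - 275*I*√71 ≈ -10200.0 - 2317.2*I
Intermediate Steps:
A(U) = U*(-2 + U)
D(o) = I*√71/4 (D(o) = √(-4 + (-1/(-4))*(-2 - 1/(-4))) = √(-4 + (-1*(-¼))*(-2 - 1*(-¼))) = √(-4 + (-2 + ¼)/4) = √(-4 + (¼)*(-7/4)) = √(-4 - 7/16) = √(-71/16) = I*√71/4)
100*(Z(-11, D(-4)) - 102) = 100*(-11*I*√71/4 - 102) = 100*(-102 - 11*I*√71/4) = -10200 - 275*I*√71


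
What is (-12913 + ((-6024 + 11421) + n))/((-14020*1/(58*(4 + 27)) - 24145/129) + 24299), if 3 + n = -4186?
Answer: -1357440555/2795368684 ≈ -0.48560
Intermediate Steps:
n = -4189 (n = -3 - 4186 = -4189)
(-12913 + ((-6024 + 11421) + n))/((-14020*1/(58*(4 + 27)) - 24145/129) + 24299) = (-12913 + ((-6024 + 11421) - 4189))/((-14020*1/(58*(4 + 27)) - 24145/129) + 24299) = (-12913 + (5397 - 4189))/((-14020/(58*31) - 24145*1/129) + 24299) = (-12913 + 1208)/((-14020/1798 - 24145/129) + 24299) = -11705/((-14020*1/1798 - 24145/129) + 24299) = -11705/((-7010/899 - 24145/129) + 24299) = -11705/(-22610645/115971 + 24299) = -11705/2795368684/115971 = -11705*115971/2795368684 = -1357440555/2795368684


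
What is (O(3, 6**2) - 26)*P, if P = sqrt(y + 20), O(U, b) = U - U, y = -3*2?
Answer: -26*sqrt(14) ≈ -97.283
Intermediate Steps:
y = -6
O(U, b) = 0
P = sqrt(14) (P = sqrt(-6 + 20) = sqrt(14) ≈ 3.7417)
(O(3, 6**2) - 26)*P = (0 - 26)*sqrt(14) = -26*sqrt(14)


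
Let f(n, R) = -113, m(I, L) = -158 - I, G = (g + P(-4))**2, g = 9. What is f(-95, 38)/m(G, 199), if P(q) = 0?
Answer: 113/239 ≈ 0.47280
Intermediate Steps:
G = 81 (G = (9 + 0)**2 = 9**2 = 81)
f(-95, 38)/m(G, 199) = -113/(-158 - 1*81) = -113/(-158 - 81) = -113/(-239) = -113*(-1/239) = 113/239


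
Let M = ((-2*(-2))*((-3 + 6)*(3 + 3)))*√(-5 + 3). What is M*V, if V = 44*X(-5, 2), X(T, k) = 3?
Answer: 9504*I*√2 ≈ 13441.0*I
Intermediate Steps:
V = 132 (V = 44*3 = 132)
M = 72*I*√2 (M = (4*(3*6))*√(-2) = (4*18)*(I*√2) = 72*(I*√2) = 72*I*√2 ≈ 101.82*I)
M*V = (72*I*√2)*132 = 9504*I*√2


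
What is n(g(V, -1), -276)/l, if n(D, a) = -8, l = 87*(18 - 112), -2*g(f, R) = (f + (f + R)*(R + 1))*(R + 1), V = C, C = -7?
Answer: 4/4089 ≈ 0.00097824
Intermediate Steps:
V = -7
g(f, R) = -(1 + R)*(f + (1 + R)*(R + f))/2 (g(f, R) = -(f + (f + R)*(R + 1))*(R + 1)/2 = -(f + (R + f)*(1 + R))*(1 + R)/2 = -(f + (1 + R)*(R + f))*(1 + R)/2 = -(1 + R)*(f + (1 + R)*(R + f))/2)
l = -8178 (l = 87*(-94) = -8178)
n(g(V, -1), -276)/l = -8/(-8178) = -8*(-1/8178) = 4/4089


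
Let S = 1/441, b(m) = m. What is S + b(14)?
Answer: 6175/441 ≈ 14.002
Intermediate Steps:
S = 1/441 ≈ 0.0022676
S + b(14) = 1/441 + 14 = 6175/441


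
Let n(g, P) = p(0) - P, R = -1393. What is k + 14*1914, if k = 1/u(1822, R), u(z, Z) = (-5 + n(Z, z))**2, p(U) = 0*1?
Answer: 89443145485/3337929 ≈ 26796.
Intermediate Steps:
p(U) = 0
n(g, P) = -P (n(g, P) = 0 - P = -P)
u(z, Z) = (-5 - z)**2
k = 1/3337929 (k = 1/((5 + 1822)**2) = 1/(1827**2) = 1/3337929 ≈ 2.9959e-7)
k + 14*1914 = 1/3337929 + 14*1914 = 1/3337929 + 26796 = 89443145485/3337929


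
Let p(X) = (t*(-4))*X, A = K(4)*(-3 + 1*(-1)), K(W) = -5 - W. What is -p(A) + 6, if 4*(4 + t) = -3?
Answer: -678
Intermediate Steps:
t = -19/4 (t = -4 + (¼)*(-3) = -4 - ¾ = -19/4 ≈ -4.7500)
A = 36 (A = (-5 - 1*4)*(-3 + 1*(-1)) = (-5 - 4)*(-3 - 1) = -9*(-4) = 36)
p(X) = 19*X (p(X) = (-19/4*(-4))*X = 19*X)
-p(A) + 6 = -19*36 + 6 = -1*684 + 6 = -684 + 6 = -678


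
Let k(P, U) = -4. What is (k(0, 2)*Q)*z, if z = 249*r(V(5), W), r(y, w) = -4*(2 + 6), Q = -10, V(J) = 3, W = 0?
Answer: -318720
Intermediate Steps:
r(y, w) = -32 (r(y, w) = -4*8 = -32)
z = -7968 (z = 249*(-32) = -7968)
(k(0, 2)*Q)*z = -4*(-10)*(-7968) = 40*(-7968) = -318720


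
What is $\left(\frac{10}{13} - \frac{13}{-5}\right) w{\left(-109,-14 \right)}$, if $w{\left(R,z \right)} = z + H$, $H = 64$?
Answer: $\frac{2190}{13} \approx 168.46$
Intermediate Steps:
$w{\left(R,z \right)} = 64 + z$ ($w{\left(R,z \right)} = z + 64 = 64 + z$)
$\left(\frac{10}{13} - \frac{13}{-5}\right) w{\left(-109,-14 \right)} = \left(\frac{10}{13} - \frac{13}{-5}\right) \left(64 - 14\right) = \left(10 \cdot \frac{1}{13} - - \frac{13}{5}\right) 50 = \left(\frac{10}{13} + \frac{13}{5}\right) 50 = \frac{219}{65} \cdot 50 = \frac{2190}{13}$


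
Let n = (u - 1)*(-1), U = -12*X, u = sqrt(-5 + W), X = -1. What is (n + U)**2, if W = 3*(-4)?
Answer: (13 - I*sqrt(17))**2 ≈ 152.0 - 107.2*I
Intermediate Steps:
W = -12
u = I*sqrt(17) (u = sqrt(-5 - 12) = sqrt(-17) = I*sqrt(17) ≈ 4.1231*I)
U = 12 (U = -12*(-1) = 12)
n = 1 - I*sqrt(17) (n = (I*sqrt(17) - 1)*(-1) = (-1 + I*sqrt(17))*(-1) = 1 - I*sqrt(17) ≈ 1.0 - 4.1231*I)
(n + U)**2 = ((1 - I*sqrt(17)) + 12)**2 = (13 - I*sqrt(17))**2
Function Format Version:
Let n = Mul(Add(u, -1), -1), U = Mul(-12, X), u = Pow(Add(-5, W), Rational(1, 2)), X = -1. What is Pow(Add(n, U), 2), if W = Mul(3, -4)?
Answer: Pow(Add(13, Mul(-1, I, Pow(17, Rational(1, 2)))), 2) ≈ Add(152.00, Mul(-107.20, I))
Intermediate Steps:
W = -12
u = Mul(I, Pow(17, Rational(1, 2))) (u = Pow(Add(-5, -12), Rational(1, 2)) = Pow(-17, Rational(1, 2)) = Mul(I, Pow(17, Rational(1, 2))) ≈ Mul(4.1231, I))
U = 12 (U = Mul(-12, -1) = 12)
n = Add(1, Mul(-1, I, Pow(17, Rational(1, 2)))) (n = Mul(Add(Mul(I, Pow(17, Rational(1, 2))), -1), -1) = Mul(Add(-1, Mul(I, Pow(17, Rational(1, 2)))), -1) = Add(1, Mul(-1, I, Pow(17, Rational(1, 2)))) ≈ Add(1.0000, Mul(-4.1231, I)))
Pow(Add(n, U), 2) = Pow(Add(Add(1, Mul(-1, I, Pow(17, Rational(1, 2)))), 12), 2) = Pow(Add(13, Mul(-1, I, Pow(17, Rational(1, 2)))), 2)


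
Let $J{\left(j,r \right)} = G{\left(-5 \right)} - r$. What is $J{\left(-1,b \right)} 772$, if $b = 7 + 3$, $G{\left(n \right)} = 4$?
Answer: $-4632$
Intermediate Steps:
$b = 10$
$J{\left(j,r \right)} = 4 - r$
$J{\left(-1,b \right)} 772 = \left(4 - 10\right) 772 = \left(-6\right) 772 = -4632$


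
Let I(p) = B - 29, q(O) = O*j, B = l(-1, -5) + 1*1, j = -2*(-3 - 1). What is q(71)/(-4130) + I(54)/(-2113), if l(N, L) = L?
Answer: -531947/4363345 ≈ -0.12191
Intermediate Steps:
j = 8 (j = -2*(-4) = 8)
B = -4 (B = -5 + 1*1 = -5 + 1 = -4)
q(O) = 8*O (q(O) = O*8 = 8*O)
I(p) = -33 (I(p) = -4 - 29 = -33)
q(71)/(-4130) + I(54)/(-2113) = (8*71)/(-4130) - 33/(-2113) = 568*(-1/4130) - 33*(-1/2113) = -284/2065 + 33/2113 = -531947/4363345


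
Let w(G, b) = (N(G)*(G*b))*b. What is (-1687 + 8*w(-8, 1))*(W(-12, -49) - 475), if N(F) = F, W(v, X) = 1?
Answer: 556950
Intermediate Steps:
w(G, b) = G**2*b**2 (w(G, b) = (G*(G*b))*b = (b*G**2)*b = G**2*b**2)
(-1687 + 8*w(-8, 1))*(W(-12, -49) - 475) = (-1687 + 8*((-8)**2*1**2))*(1 - 475) = (-1687 + 8*(64*1))*(-474) = (-1687 + 8*64)*(-474) = (-1687 + 512)*(-474) = -1175*(-474) = 556950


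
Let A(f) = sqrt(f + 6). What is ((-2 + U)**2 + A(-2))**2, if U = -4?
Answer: 1444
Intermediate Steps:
A(f) = sqrt(6 + f)
((-2 + U)**2 + A(-2))**2 = ((-2 - 4)**2 + sqrt(6 - 2))**2 = ((-6)**2 + sqrt(4))**2 = (36 + 2)**2 = 38**2 = 1444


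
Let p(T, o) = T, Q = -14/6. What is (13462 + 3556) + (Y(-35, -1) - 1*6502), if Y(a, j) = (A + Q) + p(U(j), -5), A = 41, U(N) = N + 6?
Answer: 31679/3 ≈ 10560.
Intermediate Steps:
U(N) = 6 + N
Q = -7/3 (Q = -14*⅙ = -7/3 ≈ -2.3333)
Y(a, j) = 134/3 + j (Y(a, j) = (41 - 7/3) + (6 + j) = 116/3 + (6 + j) = 134/3 + j)
(13462 + 3556) + (Y(-35, -1) - 1*6502) = (13462 + 3556) + ((134/3 - 1) - 1*6502) = 17018 + (131/3 - 6502) = 17018 - 19375/3 = 31679/3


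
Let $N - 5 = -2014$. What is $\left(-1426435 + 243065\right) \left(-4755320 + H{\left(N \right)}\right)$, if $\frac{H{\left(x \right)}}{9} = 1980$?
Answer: $5606215375000$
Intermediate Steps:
$N = -2009$ ($N = 5 - 2014 = -2009$)
$H{\left(x \right)} = 17820$ ($H{\left(x \right)} = 9 \cdot 1980 = 17820$)
$\left(-1426435 + 243065\right) \left(-4755320 + H{\left(N \right)}\right) = \left(-1426435 + 243065\right) \left(-4755320 + 17820\right) = \left(-1183370\right) \left(-4737500\right) = 5606215375000$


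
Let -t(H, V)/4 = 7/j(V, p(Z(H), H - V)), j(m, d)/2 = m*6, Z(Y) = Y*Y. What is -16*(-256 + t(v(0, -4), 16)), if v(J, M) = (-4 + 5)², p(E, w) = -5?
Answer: 12295/3 ≈ 4098.3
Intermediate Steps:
Z(Y) = Y²
j(m, d) = 12*m (j(m, d) = 2*(m*6) = 2*(6*m) = 12*m)
v(J, M) = 1 (v(J, M) = 1² = 1)
t(H, V) = -7/(3*V) (t(H, V) = -28/(12*V) = -28*1/(12*V) = -7/(3*V))
-16*(-256 + t(v(0, -4), 16)) = -16*(-256 - 7/3/16) = -16*(-256 - 7/3*1/16) = -16*(-256 - 7/48) = -16*(-12295)/48 = -1*(-12295/3) = 12295/3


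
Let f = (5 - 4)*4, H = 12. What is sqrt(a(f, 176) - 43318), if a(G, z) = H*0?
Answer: 11*I*sqrt(358) ≈ 208.13*I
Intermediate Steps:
f = 4 (f = 1*4 = 4)
a(G, z) = 0 (a(G, z) = 12*0 = 0)
sqrt(a(f, 176) - 43318) = sqrt(0 - 43318) = sqrt(-43318) = 11*I*sqrt(358)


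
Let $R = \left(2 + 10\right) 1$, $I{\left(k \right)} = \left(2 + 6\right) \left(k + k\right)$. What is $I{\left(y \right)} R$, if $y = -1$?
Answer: $-192$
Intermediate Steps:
$I{\left(k \right)} = 16 k$ ($I{\left(k \right)} = 8 \cdot 2 k = 16 k$)
$R = 12$ ($R = 12 \cdot 1 = 12$)
$I{\left(y \right)} R = 16 \left(-1\right) 12 = \left(-16\right) 12 = -192$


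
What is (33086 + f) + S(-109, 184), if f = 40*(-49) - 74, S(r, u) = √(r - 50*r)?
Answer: 31052 + 7*√109 ≈ 31125.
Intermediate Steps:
S(r, u) = 7*√(-r) (S(r, u) = √(-49*r) = 7*√(-r))
f = -2034 (f = -1960 - 74 = -2034)
(33086 + f) + S(-109, 184) = (33086 - 2034) + 7*√(-1*(-109)) = 31052 + 7*√109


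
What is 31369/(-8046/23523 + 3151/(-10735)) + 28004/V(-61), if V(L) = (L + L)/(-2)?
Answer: -159567886079671/3263393921 ≈ -48896.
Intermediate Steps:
V(L) = -L (V(L) = (2*L)*(-1/2) = -L)
31369/(-8046/23523 + 3151/(-10735)) + 28004/V(-61) = 31369/(-8046/23523 + 3151/(-10735)) + 28004/((-1*(-61))) = 31369/(-8046*1/23523 + 3151*(-1/10735)) + 28004/61 = 31369/(-2682/7841 - 3151/10735) + 28004*(1/61) = 31369/(-53498261/84173135) + 28004/61 = 31369*(-84173135/53498261) + 28004/61 = -2640427071815/53498261 + 28004/61 = -159567886079671/3263393921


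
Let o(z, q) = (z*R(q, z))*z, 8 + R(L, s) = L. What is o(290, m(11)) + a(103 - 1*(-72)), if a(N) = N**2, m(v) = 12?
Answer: 367025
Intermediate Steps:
R(L, s) = -8 + L
o(z, q) = z**2*(-8 + q) (o(z, q) = (z*(-8 + q))*z = z**2*(-8 + q))
o(290, m(11)) + a(103 - 1*(-72)) = 290**2*(-8 + 12) + (103 - 1*(-72))**2 = 84100*4 + (103 + 72)**2 = 336400 + 175**2 = 336400 + 30625 = 367025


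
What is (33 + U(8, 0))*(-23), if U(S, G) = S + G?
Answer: -943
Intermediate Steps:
U(S, G) = G + S
(33 + U(8, 0))*(-23) = (33 + (0 + 8))*(-23) = (33 + 8)*(-23) = 41*(-23) = -943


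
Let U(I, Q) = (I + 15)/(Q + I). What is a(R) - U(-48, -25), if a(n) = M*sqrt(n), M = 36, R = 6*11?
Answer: -33/73 + 36*sqrt(66) ≈ 292.01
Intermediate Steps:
R = 66
U(I, Q) = (15 + I)/(I + Q)
a(n) = 36*sqrt(n)
a(R) - U(-48, -25) = 36*sqrt(66) - (15 - 48)/(-48 - 25) = 36*sqrt(66) - (-33)/(-73) = 36*sqrt(66) - (-1)*(-33)/73 = 36*sqrt(66) - 1*33/73 = 36*sqrt(66) - 33/73 = -33/73 + 36*sqrt(66)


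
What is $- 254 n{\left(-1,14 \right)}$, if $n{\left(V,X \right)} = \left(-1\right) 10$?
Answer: $2540$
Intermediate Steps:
$n{\left(V,X \right)} = -10$
$- 254 n{\left(-1,14 \right)} = \left(-254\right) \left(-10\right) = 2540$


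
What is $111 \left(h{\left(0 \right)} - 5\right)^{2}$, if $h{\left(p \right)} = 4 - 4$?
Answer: $2775$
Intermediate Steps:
$h{\left(p \right)} = 0$
$111 \left(h{\left(0 \right)} - 5\right)^{2} = 111 \left(0 - 5\right)^{2} = 111 \left(-5\right)^{2} = 111 \cdot 25 = 2775$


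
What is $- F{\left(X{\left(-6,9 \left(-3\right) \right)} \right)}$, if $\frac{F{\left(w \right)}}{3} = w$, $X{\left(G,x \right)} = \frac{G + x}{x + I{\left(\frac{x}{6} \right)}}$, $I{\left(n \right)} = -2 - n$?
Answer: $- \frac{198}{49} \approx -4.0408$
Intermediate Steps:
$X{\left(G,x \right)} = \frac{G + x}{-2 + \frac{5 x}{6}}$ ($X{\left(G,x \right)} = \frac{G + x}{x - \left(2 + \frac{x}{6}\right)} = \frac{G + x}{-2 + \frac{5 x}{6}}$)
$F{\left(w \right)} = 3 w$
$- F{\left(X{\left(-6,9 \left(-3\right) \right)} \right)} = - 3 \frac{6 \left(-6 + 9 \left(-3\right)\right)}{-12 + 5 \cdot 9 \left(-3\right)} = - 3 \frac{6 \left(-6 - 27\right)}{-12 + 5 \left(-27\right)} = - 3 \cdot 6 \frac{1}{-12 - 135} \left(-33\right) = - 3 \cdot 6 \frac{1}{-147} \left(-33\right) = - 3 \cdot 6 \left(- \frac{1}{147}\right) \left(-33\right) = - \frac{3 \cdot 66}{49} = \left(-1\right) \frac{198}{49} = - \frac{198}{49}$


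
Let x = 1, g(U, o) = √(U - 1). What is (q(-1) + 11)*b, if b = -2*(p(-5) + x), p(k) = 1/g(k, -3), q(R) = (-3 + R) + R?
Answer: -12 + 2*I*√6 ≈ -12.0 + 4.899*I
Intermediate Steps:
g(U, o) = √(-1 + U)
q(R) = -3 + 2*R
p(k) = (-1 + k)^(-½) (p(k) = 1/(√(-1 + k)) = (-1 + k)^(-½))
b = -2 + I*√6/3 (b = -2*((-1 - 5)^(-½) + 1) = -2*((-6)^(-½) + 1) = -2*(-I*√6/6 + 1) = -2*(1 - I*√6/6) = -2 + I*√6/3 ≈ -2.0 + 0.8165*I)
(q(-1) + 11)*b = ((-3 + 2*(-1)) + 11)*(-2 + I*√6/3) = ((-3 - 2) + 11)*(-2 + I*√6/3) = (-5 + 11)*(-2 + I*√6/3) = 6*(-2 + I*√6/3) = -12 + 2*I*√6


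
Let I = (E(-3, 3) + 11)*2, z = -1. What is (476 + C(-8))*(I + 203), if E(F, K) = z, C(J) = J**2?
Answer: 120420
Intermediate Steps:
E(F, K) = -1
I = 20 (I = (-1 + 11)*2 = 10*2 = 20)
(476 + C(-8))*(I + 203) = (476 + (-8)**2)*(20 + 203) = (476 + 64)*223 = 540*223 = 120420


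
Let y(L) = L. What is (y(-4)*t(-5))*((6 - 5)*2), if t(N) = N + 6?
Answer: -8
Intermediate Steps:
t(N) = 6 + N
(y(-4)*t(-5))*((6 - 5)*2) = (-4*(6 - 5))*((6 - 5)*2) = (-4*1)*(1*2) = -4*2 = -8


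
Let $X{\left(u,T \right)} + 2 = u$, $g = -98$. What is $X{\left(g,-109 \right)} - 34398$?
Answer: $-34498$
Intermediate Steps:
$X{\left(u,T \right)} = -2 + u$
$X{\left(g,-109 \right)} - 34398 = \left(-2 - 98\right) - 34398 = -100 - 34398 = -34498$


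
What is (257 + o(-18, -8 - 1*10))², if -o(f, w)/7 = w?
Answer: 146689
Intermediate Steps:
o(f, w) = -7*w
(257 + o(-18, -8 - 1*10))² = (257 - 7*(-8 - 1*10))² = (257 - 7*(-8 - 10))² = (257 - 7*(-18))² = (257 + 126)² = 383² = 146689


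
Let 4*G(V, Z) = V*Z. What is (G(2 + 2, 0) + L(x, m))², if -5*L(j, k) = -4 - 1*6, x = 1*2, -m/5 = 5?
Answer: 4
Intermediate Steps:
m = -25 (m = -5*5 = -25)
x = 2
L(j, k) = 2 (L(j, k) = -(-4 - 1*6)/5 = -(-4 - 6)/5 = -⅕*(-10) = 2)
G(V, Z) = V*Z/4 (G(V, Z) = (V*Z)/4 = V*Z/4)
(G(2 + 2, 0) + L(x, m))² = ((¼)*(2 + 2)*0 + 2)² = ((¼)*4*0 + 2)² = (0 + 2)² = 2² = 4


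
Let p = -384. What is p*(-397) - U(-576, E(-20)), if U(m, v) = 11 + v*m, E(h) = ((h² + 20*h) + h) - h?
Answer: 152437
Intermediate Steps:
E(h) = h² + 20*h (E(h) = (h² + 21*h) - h = h² + 20*h)
U(m, v) = 11 + m*v
p*(-397) - U(-576, E(-20)) = -384*(-397) - (11 - (-11520)*(20 - 20)) = 152448 - (11 - (-11520)*0) = 152448 - (11 - 576*0) = 152448 - (11 + 0) = 152448 - 1*11 = 152448 - 11 = 152437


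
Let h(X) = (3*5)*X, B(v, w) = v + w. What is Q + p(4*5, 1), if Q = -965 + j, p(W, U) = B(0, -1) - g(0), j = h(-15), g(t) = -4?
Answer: -1187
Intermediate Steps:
h(X) = 15*X
j = -225 (j = 15*(-15) = -225)
p(W, U) = 3 (p(W, U) = (0 - 1) - 1*(-4) = -1 + 4 = 3)
Q = -1190 (Q = -965 - 225 = -1190)
Q + p(4*5, 1) = -1190 + 3 = -1187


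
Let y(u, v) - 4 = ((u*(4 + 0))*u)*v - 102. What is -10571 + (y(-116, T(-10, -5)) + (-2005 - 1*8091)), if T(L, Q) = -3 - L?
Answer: 356003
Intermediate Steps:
y(u, v) = -98 + 4*v*u**2 (y(u, v) = 4 + (((u*(4 + 0))*u)*v - 102) = 4 + (((u*4)*u)*v - 102) = 4 + (((4*u)*u)*v - 102) = 4 + ((4*u**2)*v - 102) = 4 + (4*v*u**2 - 102) = 4 + (-102 + 4*v*u**2) = -98 + 4*v*u**2)
-10571 + (y(-116, T(-10, -5)) + (-2005 - 1*8091)) = -10571 + ((-98 + 4*(-3 - 1*(-10))*(-116)**2) + (-2005 - 1*8091)) = -10571 + ((-98 + 4*(-3 + 10)*13456) + (-2005 - 8091)) = -10571 + ((-98 + 4*7*13456) - 10096) = -10571 + ((-98 + 376768) - 10096) = -10571 + (376670 - 10096) = -10571 + 366574 = 356003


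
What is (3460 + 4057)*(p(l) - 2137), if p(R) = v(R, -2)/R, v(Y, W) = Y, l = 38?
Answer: -16056312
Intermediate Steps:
p(R) = 1 (p(R) = R/R = 1)
(3460 + 4057)*(p(l) - 2137) = (3460 + 4057)*(1 - 2137) = 7517*(-2136) = -16056312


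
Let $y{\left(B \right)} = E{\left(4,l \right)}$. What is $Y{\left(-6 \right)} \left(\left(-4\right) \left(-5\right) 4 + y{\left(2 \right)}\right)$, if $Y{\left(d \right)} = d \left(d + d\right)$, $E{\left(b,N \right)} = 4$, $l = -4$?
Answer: $6048$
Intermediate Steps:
$y{\left(B \right)} = 4$
$Y{\left(d \right)} = 2 d^{2}$ ($Y{\left(d \right)} = d 2 d = 2 d^{2}$)
$Y{\left(-6 \right)} \left(\left(-4\right) \left(-5\right) 4 + y{\left(2 \right)}\right) = 2 \left(-6\right)^{2} \left(\left(-4\right) \left(-5\right) 4 + 4\right) = 2 \cdot 36 \left(20 \cdot 4 + 4\right) = 72 \left(80 + 4\right) = 72 \cdot 84 = 6048$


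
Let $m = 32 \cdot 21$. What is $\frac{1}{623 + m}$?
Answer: $\frac{1}{1295} \approx 0.0007722$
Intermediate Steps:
$m = 672$
$\frac{1}{623 + m} = \frac{1}{623 + 672} = \frac{1}{1295}$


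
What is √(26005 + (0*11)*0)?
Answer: √26005 ≈ 161.26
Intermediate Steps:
√(26005 + (0*11)*0) = √(26005 + 0*0) = √(26005 + 0) = √26005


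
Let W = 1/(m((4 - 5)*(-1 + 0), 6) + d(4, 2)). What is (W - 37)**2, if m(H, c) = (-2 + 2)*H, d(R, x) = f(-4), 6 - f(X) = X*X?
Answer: 137641/100 ≈ 1376.4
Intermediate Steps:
f(X) = 6 - X**2 (f(X) = 6 - X*X = 6 - X**2)
d(R, x) = -10 (d(R, x) = 6 - 1*(-4)**2 = 6 - 1*16 = 6 - 16 = -10)
m(H, c) = 0 (m(H, c) = 0*H = 0)
W = -1/10 (W = 1/(0 - 10) = 1/(-10) = -1/10 ≈ -0.10000)
(W - 37)**2 = (-1/10 - 37)**2 = (-371/10)**2 = 137641/100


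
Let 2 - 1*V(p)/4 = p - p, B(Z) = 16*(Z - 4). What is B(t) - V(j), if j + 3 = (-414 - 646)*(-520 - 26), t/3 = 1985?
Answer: 95208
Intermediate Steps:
t = 5955 (t = 3*1985 = 5955)
B(Z) = -64 + 16*Z (B(Z) = 16*(-4 + Z) = -64 + 16*Z)
j = 578757 (j = -3 + (-414 - 646)*(-520 - 26) = -3 - 1060*(-546) = -3 + 578760 = 578757)
V(p) = 8 (V(p) = 8 - 4*(p - p) = 8 - 4*0 = 8 + 0 = 8)
B(t) - V(j) = (-64 + 16*5955) - 1*8 = (-64 + 95280) - 8 = 95216 - 8 = 95208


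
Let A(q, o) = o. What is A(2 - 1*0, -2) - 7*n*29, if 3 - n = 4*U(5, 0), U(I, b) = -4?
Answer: -3859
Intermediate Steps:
n = 19 (n = 3 - 4*(-4) = 3 - 1*(-16) = 3 + 16 = 19)
A(2 - 1*0, -2) - 7*n*29 = -2 - 7*19*29 = -2 - 133*29 = -2 - 3857 = -3859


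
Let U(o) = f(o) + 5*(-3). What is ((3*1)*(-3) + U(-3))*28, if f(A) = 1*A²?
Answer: -420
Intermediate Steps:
f(A) = A²
U(o) = -15 + o² (U(o) = o² + 5*(-3) = o² - 15 = -15 + o²)
((3*1)*(-3) + U(-3))*28 = ((3*1)*(-3) + (-15 + (-3)²))*28 = (3*(-3) + (-15 + 9))*28 = (-9 - 6)*28 = -15*28 = -420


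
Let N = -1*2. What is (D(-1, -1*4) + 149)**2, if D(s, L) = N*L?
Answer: 24649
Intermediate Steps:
N = -2
D(s, L) = -2*L
(D(-1, -1*4) + 149)**2 = (-(-2)*4 + 149)**2 = (-2*(-4) + 149)**2 = (8 + 149)**2 = 157**2 = 24649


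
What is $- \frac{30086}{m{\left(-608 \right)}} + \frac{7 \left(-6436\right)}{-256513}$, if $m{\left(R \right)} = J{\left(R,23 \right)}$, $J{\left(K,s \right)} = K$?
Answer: $\frac{3872420867}{77979952} \approx 49.659$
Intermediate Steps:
$m{\left(R \right)} = R$
$- \frac{30086}{m{\left(-608 \right)}} + \frac{7 \left(-6436\right)}{-256513} = - \frac{30086}{-608} + \frac{7 \left(-6436\right)}{-256513} = \left(-30086\right) \left(- \frac{1}{608}\right) - - \frac{45052}{256513} = \frac{15043}{304} + \frac{45052}{256513} = \frac{3872420867}{77979952}$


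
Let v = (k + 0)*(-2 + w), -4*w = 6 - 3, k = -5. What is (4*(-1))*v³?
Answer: -166375/16 ≈ -10398.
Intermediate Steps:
w = -¾ (w = -(6 - 3)/4 = -¼*3 = -¾ ≈ -0.75000)
v = 55/4 (v = (-5 + 0)*(-2 - ¾) = -5*(-11/4) = 55/4 ≈ 13.750)
(4*(-1))*v³ = (4*(-1))*(55/4)³ = -4*166375/64 = -166375/16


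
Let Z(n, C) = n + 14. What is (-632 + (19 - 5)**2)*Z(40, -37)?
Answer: -23544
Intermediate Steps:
Z(n, C) = 14 + n
(-632 + (19 - 5)**2)*Z(40, -37) = (-632 + (19 - 5)**2)*(14 + 40) = (-632 + 14**2)*54 = (-632 + 196)*54 = -436*54 = -23544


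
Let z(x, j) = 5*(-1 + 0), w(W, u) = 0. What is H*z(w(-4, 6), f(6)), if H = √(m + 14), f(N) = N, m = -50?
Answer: -30*I ≈ -30.0*I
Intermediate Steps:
z(x, j) = -5 (z(x, j) = 5*(-1) = -5)
H = 6*I (H = √(-50 + 14) = √(-36) = 6*I ≈ 6.0*I)
H*z(w(-4, 6), f(6)) = (6*I)*(-5) = -30*I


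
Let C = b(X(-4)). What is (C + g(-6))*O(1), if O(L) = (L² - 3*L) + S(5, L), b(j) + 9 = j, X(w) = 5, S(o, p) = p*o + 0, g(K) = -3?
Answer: -21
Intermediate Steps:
S(o, p) = o*p (S(o, p) = o*p + 0 = o*p)
b(j) = -9 + j
C = -4 (C = -9 + 5 = -4)
O(L) = L² + 2*L (O(L) = (L² - 3*L) + 5*L = L² + 2*L)
(C + g(-6))*O(1) = (-4 - 3)*(1*(2 + 1)) = -7*3 = -21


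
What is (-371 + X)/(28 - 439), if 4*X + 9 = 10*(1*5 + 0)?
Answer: 481/548 ≈ 0.87774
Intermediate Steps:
X = 41/4 (X = -9/4 + (10*(1*5 + 0))/4 = -9/4 + (10*(5 + 0))/4 = -9/4 + (10*5)/4 = -9/4 + (¼)*50 = -9/4 + 25/2 = 41/4 ≈ 10.250)
(-371 + X)/(28 - 439) = (-371 + 41/4)/(28 - 439) = -1443/4/(-411) = -1443/4*(-1/411) = 481/548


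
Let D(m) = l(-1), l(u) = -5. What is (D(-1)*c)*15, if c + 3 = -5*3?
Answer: 1350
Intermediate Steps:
D(m) = -5
c = -18 (c = -3 - 5*3 = -3 - 15 = -18)
(D(-1)*c)*15 = -5*(-18)*15 = 90*15 = 1350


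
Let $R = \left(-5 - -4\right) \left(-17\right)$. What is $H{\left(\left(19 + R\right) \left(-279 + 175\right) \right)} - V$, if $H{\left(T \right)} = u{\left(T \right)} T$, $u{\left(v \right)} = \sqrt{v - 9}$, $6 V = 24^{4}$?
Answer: $-55296 - 11232 i \sqrt{417} \approx -55296.0 - 2.2936 \cdot 10^{5} i$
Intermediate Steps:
$V = 55296$ ($V = \frac{24^{4}}{6} = \frac{1}{6} \cdot 331776 = 55296$)
$R = 17$ ($R = \left(-5 + 4\right) \left(-17\right) = \left(-1\right) \left(-17\right) = 17$)
$u{\left(v \right)} = \sqrt{-9 + v}$
$H{\left(T \right)} = T \sqrt{-9 + T}$ ($H{\left(T \right)} = \sqrt{-9 + T} T = T \sqrt{-9 + T}$)
$H{\left(\left(19 + R\right) \left(-279 + 175\right) \right)} - V = \left(19 + 17\right) \left(-279 + 175\right) \sqrt{-9 + \left(19 + 17\right) \left(-279 + 175\right)} - 55296 = 36 \left(-104\right) \sqrt{-9 + 36 \left(-104\right)} - 55296 = - 3744 \sqrt{-9 - 3744} - 55296 = - 3744 \sqrt{-3753} - 55296 = - 3744 \cdot 3 i \sqrt{417} - 55296 = - 11232 i \sqrt{417} - 55296 = -55296 - 11232 i \sqrt{417}$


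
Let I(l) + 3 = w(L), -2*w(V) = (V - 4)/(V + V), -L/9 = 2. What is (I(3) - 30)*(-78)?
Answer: 15587/6 ≈ 2597.8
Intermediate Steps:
L = -18 (L = -9*2 = -18)
w(V) = -(-4 + V)/(4*V) (w(V) = -(V - 4)/(2*(V + V)) = -(-4 + V)/(2*(2*V)) = -(-4 + V)*1/(2*V)/2 = -(-4 + V)/(4*V))
I(l) = -119/36 (I(l) = -3 + (1/4)*(4 - 1*(-18))/(-18) = -3 + (1/4)*(-1/18)*(4 + 18) = -3 + (1/4)*(-1/18)*22 = -3 - 11/36 = -119/36)
(I(3) - 30)*(-78) = (-119/36 - 30)*(-78) = -1199/36*(-78) = 15587/6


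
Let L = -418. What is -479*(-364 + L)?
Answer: 374578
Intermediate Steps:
-479*(-364 + L) = -479*(-364 - 418) = -479*(-782) = 374578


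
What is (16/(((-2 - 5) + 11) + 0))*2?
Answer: 8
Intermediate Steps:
(16/(((-2 - 5) + 11) + 0))*2 = (16/((-7 + 11) + 0))*2 = (16/(4 + 0))*2 = (16/4)*2 = ((¼)*16)*2 = 4*2 = 8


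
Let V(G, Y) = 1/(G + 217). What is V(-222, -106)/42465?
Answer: -1/212325 ≈ -4.7098e-6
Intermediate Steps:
V(G, Y) = 1/(217 + G)
V(-222, -106)/42465 = 1/((217 - 222)*42465) = (1/42465)/(-5) = -⅕*1/42465 = -1/212325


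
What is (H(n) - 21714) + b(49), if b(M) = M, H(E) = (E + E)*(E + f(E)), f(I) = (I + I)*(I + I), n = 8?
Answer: -17441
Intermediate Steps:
f(I) = 4*I**2 (f(I) = (2*I)*(2*I) = 4*I**2)
H(E) = 2*E*(E + 4*E**2) (H(E) = (E + E)*(E + 4*E**2) = (2*E)*(E + 4*E**2) = 2*E*(E + 4*E**2))
(H(n) - 21714) + b(49) = (8**2*(2 + 8*8) - 21714) + 49 = (64*(2 + 64) - 21714) + 49 = (64*66 - 21714) + 49 = (4224 - 21714) + 49 = -17490 + 49 = -17441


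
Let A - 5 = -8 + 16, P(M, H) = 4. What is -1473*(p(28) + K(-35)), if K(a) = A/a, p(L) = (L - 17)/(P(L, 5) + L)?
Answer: 45663/1120 ≈ 40.771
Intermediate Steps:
A = 13 (A = 5 + (-8 + 16) = 5 + 8 = 13)
p(L) = (-17 + L)/(4 + L) (p(L) = (L - 17)/(4 + L) = (-17 + L)/(4 + L))
K(a) = 13/a
-1473*(p(28) + K(-35)) = -1473*((-17 + 28)/(4 + 28) + 13/(-35)) = -1473*(11/32 + 13*(-1/35)) = -1473*((1/32)*11 - 13/35) = -1473*(11/32 - 13/35) = -1473*(-31/1120) = 45663/1120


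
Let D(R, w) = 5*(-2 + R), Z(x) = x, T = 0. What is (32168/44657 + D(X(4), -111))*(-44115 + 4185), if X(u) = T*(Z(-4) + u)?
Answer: 16547071860/44657 ≈ 3.7054e+5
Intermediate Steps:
X(u) = 0 (X(u) = 0*(-4 + u) = 0)
D(R, w) = -10 + 5*R
(32168/44657 + D(X(4), -111))*(-44115 + 4185) = (32168/44657 + (-10 + 5*0))*(-44115 + 4185) = (32168*(1/44657) + (-10 + 0))*(-39930) = (32168/44657 - 10)*(-39930) = -414402/44657*(-39930) = 16547071860/44657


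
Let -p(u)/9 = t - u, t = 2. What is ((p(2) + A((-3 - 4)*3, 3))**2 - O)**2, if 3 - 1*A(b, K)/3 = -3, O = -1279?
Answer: 2569609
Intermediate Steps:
p(u) = -18 + 9*u (p(u) = -9*(2 - u) = -18 + 9*u)
A(b, K) = 18 (A(b, K) = 9 - 3*(-3) = 9 + 9 = 18)
((p(2) + A((-3 - 4)*3, 3))**2 - O)**2 = (((-18 + 9*2) + 18)**2 - 1*(-1279))**2 = (((-18 + 18) + 18)**2 + 1279)**2 = ((0 + 18)**2 + 1279)**2 = (18**2 + 1279)**2 = (324 + 1279)**2 = 1603**2 = 2569609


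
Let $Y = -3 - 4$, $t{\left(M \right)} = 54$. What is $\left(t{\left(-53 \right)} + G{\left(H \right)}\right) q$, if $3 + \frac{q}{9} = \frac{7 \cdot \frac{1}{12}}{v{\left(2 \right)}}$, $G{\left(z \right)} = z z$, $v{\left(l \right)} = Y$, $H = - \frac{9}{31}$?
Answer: $- \frac{5769225}{3844} \approx -1500.8$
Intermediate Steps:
$H = - \frac{9}{31}$ ($H = \left(-9\right) \frac{1}{31} = - \frac{9}{31} \approx -0.29032$)
$Y = -7$ ($Y = -3 - 4 = -7$)
$v{\left(l \right)} = -7$
$G{\left(z \right)} = z^{2}$
$q = - \frac{111}{4}$ ($q = -27 + 9 \frac{7 \cdot \frac{1}{12}}{-7} = -27 + 9 \cdot 7 \cdot \frac{1}{12} \left(- \frac{1}{7}\right) = -27 + 9 \cdot \frac{7}{12} \left(- \frac{1}{7}\right) = -27 + 9 \left(- \frac{1}{12}\right) = -27 - \frac{3}{4} = - \frac{111}{4} \approx -27.75$)
$\left(t{\left(-53 \right)} + G{\left(H \right)}\right) q = \left(54 + \left(- \frac{9}{31}\right)^{2}\right) \left(- \frac{111}{4}\right) = \left(54 + \frac{81}{961}\right) \left(- \frac{111}{4}\right) = \frac{51975}{961} \left(- \frac{111}{4}\right) = - \frac{5769225}{3844}$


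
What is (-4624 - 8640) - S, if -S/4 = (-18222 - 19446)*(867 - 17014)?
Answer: 2432887520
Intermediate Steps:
S = -2432900784 (S = -4*(-18222 - 19446)*(867 - 17014) = -(-150672)*(-16147) = -4*608225196 = -2432900784)
(-4624 - 8640) - S = (-4624 - 8640) - 1*(-2432900784) = -13264 + 2432900784 = 2432887520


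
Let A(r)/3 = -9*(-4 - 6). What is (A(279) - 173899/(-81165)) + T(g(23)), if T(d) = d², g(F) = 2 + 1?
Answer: 22818934/81165 ≈ 281.14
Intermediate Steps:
g(F) = 3
A(r) = 270 (A(r) = 3*(-9*(-4 - 6)) = 3*(-9*(-10)) = 3*90 = 270)
(A(279) - 173899/(-81165)) + T(g(23)) = (270 - 173899/(-81165)) + 3² = (270 - 173899*(-1/81165)) + 9 = (270 + 173899/81165) + 9 = 22088449/81165 + 9 = 22818934/81165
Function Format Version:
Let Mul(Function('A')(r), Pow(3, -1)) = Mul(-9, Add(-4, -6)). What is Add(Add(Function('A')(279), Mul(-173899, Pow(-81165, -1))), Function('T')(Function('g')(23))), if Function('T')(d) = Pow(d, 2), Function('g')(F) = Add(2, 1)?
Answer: Rational(22818934, 81165) ≈ 281.14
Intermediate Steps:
Function('g')(F) = 3
Function('A')(r) = 270 (Function('A')(r) = Mul(3, Mul(-9, Add(-4, -6))) = Mul(3, Mul(-9, -10)) = Mul(3, 90) = 270)
Add(Add(Function('A')(279), Mul(-173899, Pow(-81165, -1))), Function('T')(Function('g')(23))) = Add(Add(270, Mul(-173899, Pow(-81165, -1))), Pow(3, 2)) = Add(Add(270, Mul(-173899, Rational(-1, 81165))), 9) = Add(Add(270, Rational(173899, 81165)), 9) = Add(Rational(22088449, 81165), 9) = Rational(22818934, 81165)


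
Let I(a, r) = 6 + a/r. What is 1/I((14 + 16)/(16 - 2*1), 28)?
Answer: 196/1191 ≈ 0.16457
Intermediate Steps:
1/I((14 + 16)/(16 - 2*1), 28) = 1/(6 + ((14 + 16)/(16 - 2*1))/28) = 1/(6 + (30/(16 - 2))*(1/28)) = 1/(6 + (30/14)*(1/28)) = 1/(6 + (30*(1/14))*(1/28)) = 1/(6 + (15/7)*(1/28)) = 1/(6 + 15/196) = 1/(1191/196) = 196/1191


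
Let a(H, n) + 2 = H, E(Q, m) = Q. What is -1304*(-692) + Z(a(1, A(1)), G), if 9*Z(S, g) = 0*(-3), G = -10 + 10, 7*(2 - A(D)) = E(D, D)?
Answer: 902368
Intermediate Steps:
A(D) = 2 - D/7
G = 0
a(H, n) = -2 + H
Z(S, g) = 0 (Z(S, g) = (0*(-3))/9 = (⅑)*0 = 0)
-1304*(-692) + Z(a(1, A(1)), G) = -1304*(-692) + 0 = 902368 + 0 = 902368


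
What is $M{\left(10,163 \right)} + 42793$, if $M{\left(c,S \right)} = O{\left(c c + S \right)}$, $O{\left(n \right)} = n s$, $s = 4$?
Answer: $43845$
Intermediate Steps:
$O{\left(n \right)} = 4 n$ ($O{\left(n \right)} = n 4 = 4 n$)
$M{\left(c,S \right)} = 4 S + 4 c^{2}$ ($M{\left(c,S \right)} = 4 \left(c c + S\right) = 4 \left(c^{2} + S\right) = 4 \left(S + c^{2}\right) = 4 S + 4 c^{2}$)
$M{\left(10,163 \right)} + 42793 = \left(4 \cdot 163 + 4 \cdot 10^{2}\right) + 42793 = \left(652 + 4 \cdot 100\right) + 42793 = \left(652 + 400\right) + 42793 = 1052 + 42793 = 43845$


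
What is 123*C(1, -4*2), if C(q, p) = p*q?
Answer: -984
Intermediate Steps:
123*C(1, -4*2) = 123*(-4*2*1) = 123*(-8*1) = 123*(-8) = -984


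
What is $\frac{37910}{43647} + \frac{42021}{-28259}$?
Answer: $- \frac{108970271}{176202939} \approx -0.61844$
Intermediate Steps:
$\frac{37910}{43647} + \frac{42021}{-28259} = 37910 \cdot \frac{1}{43647} + 42021 \left(- \frac{1}{28259}\right) = \frac{37910}{43647} - \frac{6003}{4037} = - \frac{108970271}{176202939}$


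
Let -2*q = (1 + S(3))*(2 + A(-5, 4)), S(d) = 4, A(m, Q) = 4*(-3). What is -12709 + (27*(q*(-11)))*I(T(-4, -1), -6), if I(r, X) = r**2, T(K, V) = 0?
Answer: -12709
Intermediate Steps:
A(m, Q) = -12
q = 25 (q = -(1 + 4)*(2 - 12)/2 = -5*(-10)/2 = -1/2*(-50) = 25)
-12709 + (27*(q*(-11)))*I(T(-4, -1), -6) = -12709 + (27*(25*(-11)))*0**2 = -12709 + (27*(-275))*0 = -12709 - 7425*0 = -12709 + 0 = -12709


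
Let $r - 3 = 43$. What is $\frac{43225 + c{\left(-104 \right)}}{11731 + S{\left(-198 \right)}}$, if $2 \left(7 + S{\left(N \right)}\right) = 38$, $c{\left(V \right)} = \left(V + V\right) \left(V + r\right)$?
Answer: $\frac{55289}{11743} \approx 4.7083$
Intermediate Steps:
$r = 46$ ($r = 3 + 43 = 46$)
$c{\left(V \right)} = 2 V \left(46 + V\right)$ ($c{\left(V \right)} = \left(V + V\right) \left(V + 46\right) = 2 V \left(46 + V\right)$)
$S{\left(N \right)} = 12$ ($S{\left(N \right)} = -7 + \frac{1}{2} \cdot 38 = -7 + 19 = 12$)
$\frac{43225 + c{\left(-104 \right)}}{11731 + S{\left(-198 \right)}} = \frac{43225 + 2 \left(-104\right) \left(46 - 104\right)}{11731 + 12} = \frac{43225 + 2 \left(-104\right) \left(-58\right)}{11743} = \left(43225 + 12064\right) \frac{1}{11743} = 55289 \cdot \frac{1}{11743} = \frac{55289}{11743}$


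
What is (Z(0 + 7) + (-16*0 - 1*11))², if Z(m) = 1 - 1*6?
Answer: 256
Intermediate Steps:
Z(m) = -5 (Z(m) = 1 - 6 = -5)
(Z(0 + 7) + (-16*0 - 1*11))² = (-5 + (-16*0 - 1*11))² = (-5 + (0 - 11))² = (-5 - 11)² = (-16)² = 256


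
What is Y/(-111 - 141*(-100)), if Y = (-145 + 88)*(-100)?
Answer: 1900/4663 ≈ 0.40746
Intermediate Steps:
Y = 5700 (Y = -57*(-100) = 5700)
Y/(-111 - 141*(-100)) = 5700/(-111 - 141*(-100)) = 5700/(-111 + 14100) = 5700/13989 = 5700*(1/13989) = 1900/4663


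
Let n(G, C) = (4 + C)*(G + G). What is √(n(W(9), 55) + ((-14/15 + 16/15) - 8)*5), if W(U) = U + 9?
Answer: √18762/3 ≈ 45.658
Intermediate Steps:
W(U) = 9 + U
n(G, C) = 2*G*(4 + C) (n(G, C) = (4 + C)*(2*G) = 2*G*(4 + C))
√(n(W(9), 55) + ((-14/15 + 16/15) - 8)*5) = √(2*(9 + 9)*(4 + 55) + ((-14/15 + 16/15) - 8)*5) = √(2*18*59 + ((-14*1/15 + 16*(1/15)) - 8)*5) = √(2124 + ((-14/15 + 16/15) - 8)*5) = √(2124 + (2/15 - 8)*5) = √(2124 - 118/15*5) = √(2124 - 118/3) = √(6254/3) = √18762/3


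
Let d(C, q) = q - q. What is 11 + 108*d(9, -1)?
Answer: 11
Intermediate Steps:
d(C, q) = 0
11 + 108*d(9, -1) = 11 + 108*0 = 11 + 0 = 11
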